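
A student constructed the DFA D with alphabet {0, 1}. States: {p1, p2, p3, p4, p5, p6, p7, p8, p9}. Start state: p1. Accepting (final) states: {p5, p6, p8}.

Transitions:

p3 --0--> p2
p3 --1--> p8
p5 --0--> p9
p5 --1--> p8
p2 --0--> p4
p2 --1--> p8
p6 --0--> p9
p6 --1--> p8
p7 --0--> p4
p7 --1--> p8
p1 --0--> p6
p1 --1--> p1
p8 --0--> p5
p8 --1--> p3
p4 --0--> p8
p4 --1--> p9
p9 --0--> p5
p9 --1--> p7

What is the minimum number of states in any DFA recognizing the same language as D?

Every state is reachable, so we keep all 9.
Start with accepting vs non-accepting: {p5,p6,p8} | {p1,p2,p3,p4,p7,p9}.
Refine {p5,p6,p8} on symbol 0: members go to different blocks, giving {p5,p6} and {p8}.
On input 0, block {p1,p2,p3,p4,p7,p9} splits into {p2,p3,p7} and {p1,p9} and {p4}.
Split {p2,p3,p7} by δ(·,0) → {p2,p7} and {p3}.
Split {p1,p9} by δ(·,1) → {p1} and {p9}.
Stable partition: {p5,p6} | {p2,p7} | {p8} | {p1} | {p4} | {p3} | {p9} — 7 equivalence classes.

7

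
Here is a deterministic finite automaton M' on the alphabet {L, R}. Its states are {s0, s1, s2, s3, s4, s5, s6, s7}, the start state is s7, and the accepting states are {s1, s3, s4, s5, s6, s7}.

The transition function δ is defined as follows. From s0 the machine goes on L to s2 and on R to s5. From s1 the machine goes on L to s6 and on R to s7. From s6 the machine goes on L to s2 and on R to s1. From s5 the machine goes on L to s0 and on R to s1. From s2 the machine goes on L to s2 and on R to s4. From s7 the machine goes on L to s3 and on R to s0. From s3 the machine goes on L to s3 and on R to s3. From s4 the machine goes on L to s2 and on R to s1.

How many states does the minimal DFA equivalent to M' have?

Every state is reachable, so we keep all 8.
P0 = {s1,s3,s4,s5,s6,s7} | {s0,s2}.
On input L, block {s1,s3,s4,s5,s6,s7} splits into {s1,s3,s7} and {s4,s5,s6}.
On input L, block {s1,s3,s7} splits into {s3,s7} and {s1}.
Split {s3,s7} by δ(·,R) → {s3} and {s7}.
No further refinement is possible. Final partition (5 blocks): {s3} | {s0,s2} | {s4,s5,s6} | {s1} | {s7}.

5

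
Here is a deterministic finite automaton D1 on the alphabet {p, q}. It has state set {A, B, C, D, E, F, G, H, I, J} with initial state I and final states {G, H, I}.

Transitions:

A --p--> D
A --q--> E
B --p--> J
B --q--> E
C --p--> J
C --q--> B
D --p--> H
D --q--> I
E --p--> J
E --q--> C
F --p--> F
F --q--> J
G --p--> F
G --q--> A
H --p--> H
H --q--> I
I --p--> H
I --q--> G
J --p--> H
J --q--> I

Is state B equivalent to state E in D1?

Yes

All states are reachable from the start state.
Initial partition by acceptance: {G,H,I} | {A,B,C,D,E,F,J}.
Refine {G,H,I} on symbol p: members go to different blocks, giving {H,I} and {G}.
Split {H,I} by δ(·,q) → {H} and {I}.
Split {A,B,C,D,E,F,J} by δ(·,p) → {A,B,C,E,F} and {D,J}.
Refine {A,B,C,E,F} on symbol p: members go to different blocks, giving {A,B,C,E} and {F}.
Stable partition: {H} | {A,B,C,E} | {G} | {I} | {D,J} | {F} — 6 equivalence classes.
B and E lie in the same block of the stable partition, so they are equivalent — no string distinguishes them.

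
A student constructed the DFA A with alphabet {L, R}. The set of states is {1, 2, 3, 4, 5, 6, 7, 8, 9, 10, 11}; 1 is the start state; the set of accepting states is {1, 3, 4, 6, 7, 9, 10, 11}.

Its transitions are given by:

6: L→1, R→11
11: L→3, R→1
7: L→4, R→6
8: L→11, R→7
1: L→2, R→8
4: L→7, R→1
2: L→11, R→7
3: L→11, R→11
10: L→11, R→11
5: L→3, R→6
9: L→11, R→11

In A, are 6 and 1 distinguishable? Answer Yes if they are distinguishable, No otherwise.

Yes

States {5,9,10} cannot be reached from the start state, so discard them.
Start with accepting vs non-accepting: {1,3,4,6,7,11} | {2,8}.
Refine {1,3,4,6,7,11} on symbol L: members go to different blocks, giving {3,4,6,7,11} and {1}.
Split {3,4,6,7,11} by δ(·,L) → {3,4,7,11} and {6}.
Refine {3,4,7,11} on symbol R: members go to different blocks, giving {4,11} and {3} and {7}.
Split {4,11} by δ(·,L) → {4} and {11}.
Stable partition: {4} | {2,8} | {1} | {6} | {3} | {7} | {11} — 7 equivalence classes.
6 and 1 end up in different blocks, so they are distinguishable. For instance, the string 'L' is accepted from only 6.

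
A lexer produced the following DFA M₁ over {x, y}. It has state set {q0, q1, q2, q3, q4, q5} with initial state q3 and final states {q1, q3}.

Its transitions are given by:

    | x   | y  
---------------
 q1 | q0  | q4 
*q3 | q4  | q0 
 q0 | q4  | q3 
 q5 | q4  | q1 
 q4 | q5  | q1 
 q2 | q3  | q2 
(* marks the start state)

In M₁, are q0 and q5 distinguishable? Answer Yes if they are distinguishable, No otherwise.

States {q2} cannot be reached from the start state, so discard them.
Initial partition by acceptance: {q1,q3} | {q0,q4,q5}.
Stable partition: {q1,q3} | {q0,q4,q5} — 2 equivalence classes.
q0 and q5 lie in the same block of the stable partition, so they are equivalent — no string distinguishes them.

No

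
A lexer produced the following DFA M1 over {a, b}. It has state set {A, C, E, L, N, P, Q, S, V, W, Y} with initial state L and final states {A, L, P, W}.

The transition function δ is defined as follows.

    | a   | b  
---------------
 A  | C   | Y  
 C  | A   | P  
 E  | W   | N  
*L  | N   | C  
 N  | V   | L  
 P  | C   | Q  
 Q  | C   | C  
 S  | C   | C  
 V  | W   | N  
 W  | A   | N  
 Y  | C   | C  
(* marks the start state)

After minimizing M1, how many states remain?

First remove the unreachable states {E,S}; 9 states remain.
Initial partition by acceptance: {A,L,P,W} | {C,N,Q,V,Y}.
Split {A,L,P,W} by δ(·,a) → {A,L,P} and {W}.
On input a, block {C,N,Q,V,Y} splits into {N,Q,Y} and {C} and {V}.
Refine {A,L,P} on symbol a: members go to different blocks, giving {A,P} and {L}.
Split {N,Q,Y} by δ(·,a) → {Q,Y} and {N}.
Stable partition: {A,P} | {Q,Y} | {W} | {C} | {V} | {L} | {N} — 7 equivalence classes.

7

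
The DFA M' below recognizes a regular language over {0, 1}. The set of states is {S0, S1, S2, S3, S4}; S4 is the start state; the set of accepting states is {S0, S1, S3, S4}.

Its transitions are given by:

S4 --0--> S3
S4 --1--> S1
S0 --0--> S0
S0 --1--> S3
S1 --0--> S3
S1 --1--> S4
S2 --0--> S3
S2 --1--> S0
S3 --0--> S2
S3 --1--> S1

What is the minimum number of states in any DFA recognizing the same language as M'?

P0 = {S0,S1,S3,S4} | {S2}.
Split {S0,S1,S3,S4} by δ(·,0) → {S0,S1,S4} and {S3}.
Split {S0,S1,S4} by δ(·,0) → {S1,S4} and {S0}.
The partition is now stable with 4 blocks: {S1,S4} | {S2} | {S3} | {S0}.

4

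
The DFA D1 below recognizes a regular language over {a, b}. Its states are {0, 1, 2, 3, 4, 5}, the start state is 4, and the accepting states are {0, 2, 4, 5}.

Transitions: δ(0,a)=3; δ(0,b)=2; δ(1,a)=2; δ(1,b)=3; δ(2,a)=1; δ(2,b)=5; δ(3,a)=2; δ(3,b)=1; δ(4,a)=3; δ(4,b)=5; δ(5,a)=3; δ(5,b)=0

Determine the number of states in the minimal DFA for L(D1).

2

Every state is reachable, so we keep all 6.
P0 = {0,2,4,5} | {1,3}.
Stable partition: {0,2,4,5} | {1,3} — 2 equivalence classes.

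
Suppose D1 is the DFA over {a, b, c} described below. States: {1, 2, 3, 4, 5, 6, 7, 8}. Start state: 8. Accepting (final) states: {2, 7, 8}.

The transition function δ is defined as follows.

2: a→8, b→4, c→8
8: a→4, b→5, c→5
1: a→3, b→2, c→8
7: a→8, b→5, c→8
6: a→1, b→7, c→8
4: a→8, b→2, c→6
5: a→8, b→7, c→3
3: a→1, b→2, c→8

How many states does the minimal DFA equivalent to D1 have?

4

Every state is reachable, so we keep all 8.
P0 = {2,7,8} | {1,3,4,5,6}.
Refine {2,7,8} on symbol a: members go to different blocks, giving {2,7} and {8}.
Split {1,3,4,5,6} by δ(·,a) → {1,3,6} and {4,5}.
Stable partition: {2,7} | {1,3,6} | {8} | {4,5} — 4 equivalence classes.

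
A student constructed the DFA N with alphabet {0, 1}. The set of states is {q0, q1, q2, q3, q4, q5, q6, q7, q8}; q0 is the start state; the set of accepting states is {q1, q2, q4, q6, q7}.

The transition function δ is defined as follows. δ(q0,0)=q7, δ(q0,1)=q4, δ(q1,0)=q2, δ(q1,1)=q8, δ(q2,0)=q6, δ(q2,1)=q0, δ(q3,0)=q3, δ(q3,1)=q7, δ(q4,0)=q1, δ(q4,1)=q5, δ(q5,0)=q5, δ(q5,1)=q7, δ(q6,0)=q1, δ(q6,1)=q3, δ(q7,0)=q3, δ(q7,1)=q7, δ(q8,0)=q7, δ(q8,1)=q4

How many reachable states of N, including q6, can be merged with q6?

Every state is reachable, so we keep all 9.
P0 = {q1,q2,q4,q6,q7} | {q0,q3,q5,q8}.
On input 0, block {q1,q2,q4,q6,q7} splits into {q1,q2,q4,q6} and {q7}.
Refine {q0,q3,q5,q8} on symbol 0: members go to different blocks, giving {q0,q8} and {q3,q5}.
Refine {q1,q2,q4,q6} on symbol 1: members go to different blocks, giving {q1,q2} and {q4,q6}.
On input 0, block {q1,q2} splits into {q1} and {q2}.
No further refinement is possible. Final partition (6 blocks): {q1} | {q0,q8} | {q7} | {q3,q5} | {q4,q6} | {q2}.
State q6 belongs to the block {q4,q6}, which has 2 states.

2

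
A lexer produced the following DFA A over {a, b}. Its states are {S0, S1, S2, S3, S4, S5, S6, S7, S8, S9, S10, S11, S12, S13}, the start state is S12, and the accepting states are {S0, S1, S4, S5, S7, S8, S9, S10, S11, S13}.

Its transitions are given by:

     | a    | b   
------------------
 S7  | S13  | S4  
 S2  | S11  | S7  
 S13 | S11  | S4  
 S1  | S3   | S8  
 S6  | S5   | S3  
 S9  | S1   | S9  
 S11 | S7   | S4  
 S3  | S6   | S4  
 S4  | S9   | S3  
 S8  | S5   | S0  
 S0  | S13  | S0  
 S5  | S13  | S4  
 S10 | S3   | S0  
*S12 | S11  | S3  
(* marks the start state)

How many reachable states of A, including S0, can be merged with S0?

States {S2,S10} cannot be reached from the start state, so discard them.
Initial partition by acceptance: {S0,S1,S4,S5,S7,S8,S9,S11,S13} | {S3,S6,S12}.
Refine {S0,S1,S4,S5,S7,S8,S9,S11,S13} on symbol a: members go to different blocks, giving {S0,S4,S5,S7,S8,S9,S11,S13} and {S1}.
Split {S0,S4,S5,S7,S8,S9,S11,S13} by δ(·,a) → {S0,S4,S5,S7,S8,S11,S13} and {S9}.
Split {S0,S4,S5,S7,S8,S11,S13} by δ(·,a) → {S0,S5,S7,S8,S11,S13} and {S4}.
Split {S0,S5,S7,S8,S11,S13} by δ(·,b) → {S5,S7,S11,S13} and {S0,S8}.
On input a, block {S3,S6,S12} splits into {S6,S12} and {S3}.
The partition is now stable with 7 blocks: {S5,S7,S11,S13} | {S6,S12} | {S1} | {S9} | {S4} | {S0,S8} | {S3}.
State S0 belongs to the block {S0,S8}, which has 2 states.

2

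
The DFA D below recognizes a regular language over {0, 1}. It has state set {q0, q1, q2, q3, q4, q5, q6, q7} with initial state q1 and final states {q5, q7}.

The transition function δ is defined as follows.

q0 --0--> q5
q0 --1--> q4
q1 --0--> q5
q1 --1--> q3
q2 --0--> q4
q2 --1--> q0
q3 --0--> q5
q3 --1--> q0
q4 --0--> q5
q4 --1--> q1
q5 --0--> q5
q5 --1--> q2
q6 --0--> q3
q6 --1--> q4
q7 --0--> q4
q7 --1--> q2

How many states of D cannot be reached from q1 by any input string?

No path from q1 leads to q6, q7; the other 6 states are all reachable.

2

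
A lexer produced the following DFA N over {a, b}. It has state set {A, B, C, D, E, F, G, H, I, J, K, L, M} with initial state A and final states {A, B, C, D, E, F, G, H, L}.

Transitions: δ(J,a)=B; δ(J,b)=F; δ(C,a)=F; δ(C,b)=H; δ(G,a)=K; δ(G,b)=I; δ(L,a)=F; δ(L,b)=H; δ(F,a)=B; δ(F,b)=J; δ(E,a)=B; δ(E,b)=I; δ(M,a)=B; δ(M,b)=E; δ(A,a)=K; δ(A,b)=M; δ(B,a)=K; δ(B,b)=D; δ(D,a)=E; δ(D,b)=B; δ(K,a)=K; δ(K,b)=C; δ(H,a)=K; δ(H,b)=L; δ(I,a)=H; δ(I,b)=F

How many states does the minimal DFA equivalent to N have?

First remove the unreachable states {G}; 12 states remain.
Start with accepting vs non-accepting: {A,B,C,D,E,F,H,L} | {I,J,K,M}.
Refine {A,B,C,D,E,F,H,L} on symbol a: members go to different blocks, giving {C,D,E,F,L} and {A,B,H}.
Refine {C,D,E,F,L} on symbol a: members go to different blocks, giving {C,D,L} and {E,F}.
Refine {I,J,K,M} on symbol a: members go to different blocks, giving {I,J,M} and {K}.
Refine {A,B,H} on symbol b: members go to different blocks, giving {B,H} and {A}.
Stable partition: {C,D,L} | {I,J,M} | {B,H} | {E,F} | {K} | {A} — 6 equivalence classes.

6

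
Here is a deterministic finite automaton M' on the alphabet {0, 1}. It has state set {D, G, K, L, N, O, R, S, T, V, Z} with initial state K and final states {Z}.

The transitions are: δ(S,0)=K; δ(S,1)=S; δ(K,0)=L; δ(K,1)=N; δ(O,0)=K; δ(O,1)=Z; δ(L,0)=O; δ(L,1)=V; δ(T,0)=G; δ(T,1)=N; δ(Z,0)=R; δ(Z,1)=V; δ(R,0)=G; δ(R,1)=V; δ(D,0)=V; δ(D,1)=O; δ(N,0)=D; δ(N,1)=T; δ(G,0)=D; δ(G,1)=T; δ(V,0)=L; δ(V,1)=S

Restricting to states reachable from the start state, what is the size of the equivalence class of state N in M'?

All states are reachable from the start state.
P0 = {Z} | {D,G,K,L,N,O,R,S,T,V}.
Split {D,G,K,L,N,O,R,S,T,V} by δ(·,1) → {D,G,K,L,N,R,S,T,V} and {O}.
On input 0, block {D,G,K,L,N,R,S,T,V} splits into {D,G,K,N,R,S,T,V} and {L}.
Refine {D,G,K,N,R,S,T,V} on symbol 0: members go to different blocks, giving {D,G,N,R,S,T} and {K,V}.
On input 0, block {D,G,N,R,S,T} splits into {G,N,R,T} and {D,S}.
Split {G,N,R,T} by δ(·,0) → {G,N} and {R,T}.
Refine {K,V} on symbol 1: members go to different blocks, giving {K} and {V}.
Refine {D,S} on symbol 0: members go to different blocks, giving {D} and {S}.
Split {R,T} by δ(·,1) → {T} and {R}.
Stable partition: {Z} | {G,N} | {O} | {L} | {K} | {D} | {T} | {V} | {S} | {R} — 10 equivalence classes.
The equivalence class containing N is {G,N}, of size 2.

2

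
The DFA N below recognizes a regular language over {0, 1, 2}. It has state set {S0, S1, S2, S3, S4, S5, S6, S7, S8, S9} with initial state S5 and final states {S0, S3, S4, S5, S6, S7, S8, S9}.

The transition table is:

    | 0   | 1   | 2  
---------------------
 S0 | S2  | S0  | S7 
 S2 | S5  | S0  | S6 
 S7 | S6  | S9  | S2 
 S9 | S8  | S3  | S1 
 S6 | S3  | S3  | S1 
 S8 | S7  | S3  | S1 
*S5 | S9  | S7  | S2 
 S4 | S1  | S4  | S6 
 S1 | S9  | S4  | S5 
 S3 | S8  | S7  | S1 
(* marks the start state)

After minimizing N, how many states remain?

Initial partition by acceptance: {S0,S3,S4,S5,S6,S7,S8,S9} | {S1,S2}.
On input 0, block {S0,S3,S4,S5,S6,S7,S8,S9} splits into {S3,S5,S6,S7,S8,S9} and {S0,S4}.
No further refinement is possible. Final partition (3 blocks): {S3,S5,S6,S7,S8,S9} | {S1,S2} | {S0,S4}.

3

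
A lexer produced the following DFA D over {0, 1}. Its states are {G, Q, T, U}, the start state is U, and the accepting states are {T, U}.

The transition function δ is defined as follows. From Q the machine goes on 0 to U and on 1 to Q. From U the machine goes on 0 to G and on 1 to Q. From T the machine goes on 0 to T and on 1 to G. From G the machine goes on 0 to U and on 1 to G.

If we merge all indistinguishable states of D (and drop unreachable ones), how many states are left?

States {T} cannot be reached from the start state, so discard them.
P0 = {U} | {G,Q}.
The partition is now stable with 2 blocks: {U} | {G,Q}.

2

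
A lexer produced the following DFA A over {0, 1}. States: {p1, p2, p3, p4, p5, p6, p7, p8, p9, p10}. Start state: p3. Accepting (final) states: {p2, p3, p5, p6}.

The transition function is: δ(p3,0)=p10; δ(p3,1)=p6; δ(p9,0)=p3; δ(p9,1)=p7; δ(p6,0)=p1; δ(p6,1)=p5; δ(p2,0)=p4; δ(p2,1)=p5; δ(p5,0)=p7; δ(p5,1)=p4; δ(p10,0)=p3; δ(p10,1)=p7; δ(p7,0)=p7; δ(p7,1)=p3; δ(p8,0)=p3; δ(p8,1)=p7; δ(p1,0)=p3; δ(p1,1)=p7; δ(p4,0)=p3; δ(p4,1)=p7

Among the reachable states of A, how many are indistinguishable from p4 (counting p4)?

3

First remove the unreachable states {p2,p8,p9}; 7 states remain.
Initial partition by acceptance: {p3,p5,p6} | {p1,p4,p7,p10}.
Refine {p3,p5,p6} on symbol 1: members go to different blocks, giving {p3,p6} and {p5}.
Split {p3,p6} by δ(·,1) → {p3} and {p6}.
Split {p1,p4,p7,p10} by δ(·,0) → {p1,p4,p10} and {p7}.
Stable partition: {p3} | {p1,p4,p10} | {p5} | {p6} | {p7} — 5 equivalence classes.
The equivalence class containing p4 is {p1,p4,p10}, of size 3.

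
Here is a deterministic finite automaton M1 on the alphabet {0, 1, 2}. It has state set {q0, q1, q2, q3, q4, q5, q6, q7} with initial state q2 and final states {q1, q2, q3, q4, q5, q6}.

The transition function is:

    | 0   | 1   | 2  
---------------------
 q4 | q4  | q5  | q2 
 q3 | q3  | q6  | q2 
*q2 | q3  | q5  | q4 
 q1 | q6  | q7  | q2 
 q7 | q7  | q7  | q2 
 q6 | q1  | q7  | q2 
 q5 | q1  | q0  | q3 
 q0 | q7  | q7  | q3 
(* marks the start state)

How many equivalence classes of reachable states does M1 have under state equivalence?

3

Start with accepting vs non-accepting: {q1,q2,q3,q4,q5,q6} | {q0,q7}.
On input 1, block {q1,q2,q3,q4,q5,q6} splits into {q1,q5,q6} and {q2,q3,q4}.
No further refinement is possible. Final partition (3 blocks): {q1,q5,q6} | {q0,q7} | {q2,q3,q4}.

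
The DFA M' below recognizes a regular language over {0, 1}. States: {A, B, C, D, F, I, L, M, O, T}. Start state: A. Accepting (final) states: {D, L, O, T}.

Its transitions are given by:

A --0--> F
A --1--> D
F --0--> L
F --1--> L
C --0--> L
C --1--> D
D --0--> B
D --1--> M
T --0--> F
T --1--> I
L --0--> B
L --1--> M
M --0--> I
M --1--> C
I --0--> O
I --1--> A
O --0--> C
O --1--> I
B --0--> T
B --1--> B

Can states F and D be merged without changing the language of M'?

No

All states are reachable from the start state.
Initial partition by acceptance: {D,L,O,T} | {A,B,C,F,I,M}.
Refine {A,B,C,F,I,M} on symbol 0: members go to different blocks, giving {B,C,F,I} and {A,M}.
On input 1, block {D,L,O,T} splits into {D,L} and {O,T}.
Refine {B,C,F,I} on symbol 0: members go to different blocks, giving {B,I} and {C,F}.
Split {B,I} by δ(·,1) → {B} and {I}.
Refine {A,M} on symbol 0: members go to different blocks, giving {A} and {M}.
Stable partition: {D,L} | {B} | {A} | {O,T} | {C,F} | {I} | {M} — 7 equivalence classes.
F and D end up in different blocks, so they are distinguishable. For instance, the string 'ε' is accepted from only D.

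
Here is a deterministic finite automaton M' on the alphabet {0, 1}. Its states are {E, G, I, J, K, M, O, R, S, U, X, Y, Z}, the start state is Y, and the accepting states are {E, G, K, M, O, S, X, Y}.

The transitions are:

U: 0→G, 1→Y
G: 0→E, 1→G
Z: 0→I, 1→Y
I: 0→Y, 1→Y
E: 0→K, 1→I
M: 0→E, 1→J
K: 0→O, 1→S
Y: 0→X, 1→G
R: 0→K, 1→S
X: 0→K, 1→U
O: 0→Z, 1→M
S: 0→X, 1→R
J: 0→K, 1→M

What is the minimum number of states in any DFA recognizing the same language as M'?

8

Every state is reachable, so we keep all 13.
Start with accepting vs non-accepting: {E,G,K,M,O,S,X,Y} | {I,J,R,U,Z}.
Split {E,G,K,M,O,S,X,Y} by δ(·,0) → {E,G,K,M,S,X,Y} and {O}.
On input 0, block {E,G,K,M,S,X,Y} splits into {E,G,M,S,X,Y} and {K}.
Refine {E,G,M,S,X,Y} on symbol 0: members go to different blocks, giving {G,M,S,Y} and {E,X}.
Refine {G,M,S,Y} on symbol 1: members go to different blocks, giving {G,Y} and {M,S}.
On input 0, block {I,J,R,U,Z} splits into {J,R} and {I,U} and {Z}.
The partition is now stable with 8 blocks: {G,Y} | {J,R} | {O} | {K} | {E,X} | {M,S} | {I,U} | {Z}.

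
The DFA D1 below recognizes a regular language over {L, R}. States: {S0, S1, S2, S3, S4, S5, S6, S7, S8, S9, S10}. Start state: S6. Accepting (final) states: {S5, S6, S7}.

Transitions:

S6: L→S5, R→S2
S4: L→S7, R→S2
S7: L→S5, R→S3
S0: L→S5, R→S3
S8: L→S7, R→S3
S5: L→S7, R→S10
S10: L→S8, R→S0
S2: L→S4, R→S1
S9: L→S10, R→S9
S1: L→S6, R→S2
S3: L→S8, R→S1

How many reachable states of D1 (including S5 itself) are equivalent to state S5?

3

States {S9} cannot be reached from the start state, so discard them.
P0 = {S5,S6,S7} | {S0,S1,S2,S3,S4,S8,S10}.
On input L, block {S0,S1,S2,S3,S4,S8,S10} splits into {S0,S1,S4,S8} and {S2,S3,S10}.
No further refinement is possible. Final partition (3 blocks): {S5,S6,S7} | {S0,S1,S4,S8} | {S2,S3,S10}.
State S5 belongs to the block {S5,S6,S7}, which has 3 states.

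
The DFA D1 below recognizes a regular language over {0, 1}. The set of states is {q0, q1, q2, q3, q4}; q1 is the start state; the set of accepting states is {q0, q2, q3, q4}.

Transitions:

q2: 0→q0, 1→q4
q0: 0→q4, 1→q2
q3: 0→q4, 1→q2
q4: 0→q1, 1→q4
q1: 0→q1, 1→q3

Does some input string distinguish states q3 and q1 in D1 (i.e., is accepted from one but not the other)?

P0 = {q0,q2,q3,q4} | {q1}.
Refine {q0,q2,q3,q4} on symbol 0: members go to different blocks, giving {q0,q2,q3} and {q4}.
Refine {q0,q2,q3} on symbol 0: members go to different blocks, giving {q0,q3} and {q2}.
Stable partition: {q0,q3} | {q1} | {q4} | {q2} — 4 equivalence classes.
q3 and q1 end up in different blocks, so they are distinguishable. For instance, the string 'ε' is accepted from only q3.

Yes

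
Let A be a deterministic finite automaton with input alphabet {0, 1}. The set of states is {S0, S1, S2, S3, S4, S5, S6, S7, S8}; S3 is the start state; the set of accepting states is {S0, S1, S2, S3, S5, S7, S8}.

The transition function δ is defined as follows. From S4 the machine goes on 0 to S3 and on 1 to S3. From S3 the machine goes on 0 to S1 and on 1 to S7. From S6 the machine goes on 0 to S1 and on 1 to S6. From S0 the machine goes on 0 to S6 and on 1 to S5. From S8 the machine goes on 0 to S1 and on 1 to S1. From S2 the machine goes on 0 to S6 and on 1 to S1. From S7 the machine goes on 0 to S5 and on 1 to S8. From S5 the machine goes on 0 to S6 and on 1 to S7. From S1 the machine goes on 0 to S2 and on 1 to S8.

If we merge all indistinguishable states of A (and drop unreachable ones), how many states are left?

First remove the unreachable states {S0,S4}; 7 states remain.
P0 = {S1,S2,S3,S5,S7,S8} | {S6}.
On input 0, block {S1,S2,S3,S5,S7,S8} splits into {S1,S3,S7,S8} and {S2,S5}.
On input 0, block {S1,S3,S7,S8} splits into {S1,S7} and {S3,S8}.
The partition is now stable with 4 blocks: {S1,S7} | {S6} | {S2,S5} | {S3,S8}.

4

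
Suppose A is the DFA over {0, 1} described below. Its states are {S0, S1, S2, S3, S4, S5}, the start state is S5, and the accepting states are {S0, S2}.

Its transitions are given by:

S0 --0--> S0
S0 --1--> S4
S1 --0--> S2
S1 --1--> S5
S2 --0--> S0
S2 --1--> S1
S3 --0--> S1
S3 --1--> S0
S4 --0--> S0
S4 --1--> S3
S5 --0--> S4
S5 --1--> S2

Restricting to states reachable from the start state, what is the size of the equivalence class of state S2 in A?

2

Start with accepting vs non-accepting: {S0,S2} | {S1,S3,S4,S5}.
Split {S1,S3,S4,S5} by δ(·,0) → {S1,S4} and {S3,S5}.
The partition is now stable with 3 blocks: {S0,S2} | {S1,S4} | {S3,S5}.
The equivalence class containing S2 is {S0,S2}, of size 2.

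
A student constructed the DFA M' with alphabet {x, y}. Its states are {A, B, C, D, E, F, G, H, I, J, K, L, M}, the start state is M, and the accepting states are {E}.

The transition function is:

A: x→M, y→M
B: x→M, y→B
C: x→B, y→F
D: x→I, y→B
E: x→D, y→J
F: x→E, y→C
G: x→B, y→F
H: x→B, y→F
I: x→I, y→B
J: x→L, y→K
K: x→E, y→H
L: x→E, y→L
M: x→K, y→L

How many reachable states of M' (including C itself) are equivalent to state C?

2

Reachable states from the start: {B,C,D,E,F,H,I,J,K,L,M}. Unreachable: {A,G} — drop them.
Initial partition by acceptance: {E} | {B,C,D,F,H,I,J,K,L,M}.
On input x, block {B,C,D,F,H,I,J,K,L,M} splits into {B,C,D,H,I,J,M} and {F,K,L}.
Refine {B,C,D,H,I,J,M} on symbol x: members go to different blocks, giving {B,C,D,H,I} and {J,M}.
Split {B,C,D,H,I} by δ(·,x) → {C,D,H,I} and {B}.
Split {C,D,H,I} by δ(·,x) → {C,H} and {D,I}.
On input y, block {F,K,L} splits into {F,K} and {L}.
Split {J,M} by δ(·,x) → {J} and {M}.
No further refinement is possible. Final partition (8 blocks): {E} | {C,H} | {F,K} | {J} | {B} | {D,I} | {L} | {M}.
State C belongs to the block {C,H}, which has 2 states.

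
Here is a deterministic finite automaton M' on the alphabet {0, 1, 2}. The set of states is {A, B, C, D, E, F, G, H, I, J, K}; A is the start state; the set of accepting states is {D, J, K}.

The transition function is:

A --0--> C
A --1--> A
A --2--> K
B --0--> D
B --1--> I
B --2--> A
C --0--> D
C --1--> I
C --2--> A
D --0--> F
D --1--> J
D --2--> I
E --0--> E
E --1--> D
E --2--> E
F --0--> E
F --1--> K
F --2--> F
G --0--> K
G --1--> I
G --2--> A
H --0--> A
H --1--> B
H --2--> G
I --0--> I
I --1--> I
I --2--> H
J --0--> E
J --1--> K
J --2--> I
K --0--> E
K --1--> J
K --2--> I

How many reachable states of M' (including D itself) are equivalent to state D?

P0 = {D,J,K} | {A,B,C,E,F,G,H,I}.
On input 0, block {A,B,C,E,F,G,H,I} splits into {A,E,F,H,I} and {B,C,G}.
On input 0, block {A,E,F,H,I} splits into {E,F,H,I} and {A}.
Split {E,F,H,I} by δ(·,0) → {E,F,I} and {H}.
Split {E,F,I} by δ(·,1) → {E,F} and {I}.
The partition is now stable with 6 blocks: {D,J,K} | {E,F} | {B,C,G} | {A} | {H} | {I}.
State D belongs to the block {D,J,K}, which has 3 states.

3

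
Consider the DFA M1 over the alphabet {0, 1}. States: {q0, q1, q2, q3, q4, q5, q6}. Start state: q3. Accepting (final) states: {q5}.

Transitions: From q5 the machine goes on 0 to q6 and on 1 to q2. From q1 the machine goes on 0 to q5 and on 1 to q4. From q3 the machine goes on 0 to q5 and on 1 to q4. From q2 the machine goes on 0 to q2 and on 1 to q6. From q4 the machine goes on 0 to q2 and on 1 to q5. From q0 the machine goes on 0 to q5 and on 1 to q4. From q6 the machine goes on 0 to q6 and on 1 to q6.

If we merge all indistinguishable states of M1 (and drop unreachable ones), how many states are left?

First remove the unreachable states {q0,q1}; 5 states remain.
Initial partition by acceptance: {q5} | {q2,q3,q4,q6}.
On input 0, block {q2,q3,q4,q6} splits into {q2,q4,q6} and {q3}.
Split {q2,q4,q6} by δ(·,1) → {q2,q6} and {q4}.
Stable partition: {q5} | {q2,q6} | {q3} | {q4} — 4 equivalence classes.

4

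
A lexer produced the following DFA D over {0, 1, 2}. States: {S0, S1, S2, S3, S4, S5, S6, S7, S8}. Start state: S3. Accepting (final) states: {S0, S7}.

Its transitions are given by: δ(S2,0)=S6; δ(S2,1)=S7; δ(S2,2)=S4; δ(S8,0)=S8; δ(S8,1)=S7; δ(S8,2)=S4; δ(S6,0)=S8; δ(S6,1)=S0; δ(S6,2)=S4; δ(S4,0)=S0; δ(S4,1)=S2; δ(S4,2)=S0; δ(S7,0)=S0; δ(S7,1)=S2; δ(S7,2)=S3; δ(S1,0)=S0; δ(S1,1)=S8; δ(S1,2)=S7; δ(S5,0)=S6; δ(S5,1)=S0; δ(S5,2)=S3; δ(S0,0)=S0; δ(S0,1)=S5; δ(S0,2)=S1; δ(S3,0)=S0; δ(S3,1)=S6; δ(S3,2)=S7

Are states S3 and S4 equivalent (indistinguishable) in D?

Every state is reachable, so we keep all 9.
Initial partition by acceptance: {S0,S7} | {S1,S2,S3,S4,S5,S6,S8}.
On input 0, block {S1,S2,S3,S4,S5,S6,S8} splits into {S2,S5,S6,S8} and {S1,S3,S4}.
The partition is now stable with 3 blocks: {S0,S7} | {S2,S5,S6,S8} | {S1,S3,S4}.
S3 and S4 lie in the same block of the stable partition, so they are equivalent — no string distinguishes them.

Yes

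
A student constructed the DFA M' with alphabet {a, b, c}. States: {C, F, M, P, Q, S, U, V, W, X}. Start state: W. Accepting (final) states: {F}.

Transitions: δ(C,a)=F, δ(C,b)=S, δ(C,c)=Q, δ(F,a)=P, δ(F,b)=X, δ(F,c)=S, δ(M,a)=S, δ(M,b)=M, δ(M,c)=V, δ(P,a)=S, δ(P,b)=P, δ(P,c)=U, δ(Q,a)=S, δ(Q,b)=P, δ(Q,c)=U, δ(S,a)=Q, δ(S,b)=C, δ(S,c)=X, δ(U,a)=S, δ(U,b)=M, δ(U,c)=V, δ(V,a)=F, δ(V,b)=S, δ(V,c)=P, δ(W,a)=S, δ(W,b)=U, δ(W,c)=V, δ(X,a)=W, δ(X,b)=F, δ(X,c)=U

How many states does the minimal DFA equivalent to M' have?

6

Initial partition by acceptance: {F} | {C,M,P,Q,S,U,V,W,X}.
Split {C,M,P,Q,S,U,V,W,X} by δ(·,a) → {M,P,Q,S,U,W,X} and {C,V}.
Split {M,P,Q,S,U,W,X} by δ(·,b) → {M,P,Q,U,W} and {X} and {S}.
On input c, block {M,P,Q,U,W} splits into {M,U,W} and {P,Q}.
Stable partition: {F} | {M,U,W} | {C,V} | {X} | {S} | {P,Q} — 6 equivalence classes.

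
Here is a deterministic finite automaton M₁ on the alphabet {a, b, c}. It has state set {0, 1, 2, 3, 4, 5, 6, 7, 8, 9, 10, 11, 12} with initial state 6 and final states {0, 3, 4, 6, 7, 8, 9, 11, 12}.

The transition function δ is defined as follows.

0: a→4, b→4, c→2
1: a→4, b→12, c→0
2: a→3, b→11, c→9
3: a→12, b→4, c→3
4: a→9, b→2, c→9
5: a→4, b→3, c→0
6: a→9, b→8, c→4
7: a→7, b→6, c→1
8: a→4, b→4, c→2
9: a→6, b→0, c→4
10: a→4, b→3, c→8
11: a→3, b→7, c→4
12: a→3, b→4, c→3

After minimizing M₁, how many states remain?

8

Reachable states from the start: {0,1,2,3,4,6,7,8,9,11,12}. Unreachable: {5,10} — drop them.
Start with accepting vs non-accepting: {0,3,4,6,7,8,9,11,12} | {1,2}.
On input b, block {0,3,4,6,7,8,9,11,12} splits into {0,3,6,7,8,9,11,12} and {4}.
On input a, block {0,3,6,7,8,9,11,12} splits into {3,6,7,9,11,12} and {0,8}.
On input b, block {3,6,7,9,11,12} splits into {3,12} and {6,9} and {7,11}.
Split {1,2} by δ(·,a) → {1} and {2}.
Refine {7,11} on symbol a: members go to different blocks, giving {7} and {11}.
Stable partition: {3,12} | {1} | {4} | {0,8} | {6,9} | {7} | {2} | {11} — 8 equivalence classes.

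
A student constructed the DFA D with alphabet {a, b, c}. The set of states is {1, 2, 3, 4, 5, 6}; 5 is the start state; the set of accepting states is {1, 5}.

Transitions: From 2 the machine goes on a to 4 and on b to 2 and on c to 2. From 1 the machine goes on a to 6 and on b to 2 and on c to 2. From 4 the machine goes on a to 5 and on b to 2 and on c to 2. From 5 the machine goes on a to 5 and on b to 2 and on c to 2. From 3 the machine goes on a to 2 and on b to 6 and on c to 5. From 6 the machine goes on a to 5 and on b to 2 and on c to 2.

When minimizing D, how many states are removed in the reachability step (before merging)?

3

Starting at 5 and following transitions, the reachable set is {2, 4, 5}. That leaves 1, 3, 6 unreachable — 3 in total.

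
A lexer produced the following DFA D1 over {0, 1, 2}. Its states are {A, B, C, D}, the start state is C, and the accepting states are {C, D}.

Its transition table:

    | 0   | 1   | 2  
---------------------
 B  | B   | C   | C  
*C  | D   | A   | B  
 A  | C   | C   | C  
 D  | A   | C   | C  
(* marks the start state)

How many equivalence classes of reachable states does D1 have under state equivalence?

4

Initial partition by acceptance: {C,D} | {A,B}.
Refine {C,D} on symbol 0: members go to different blocks, giving {C} and {D}.
On input 0, block {A,B} splits into {A} and {B}.
No further refinement is possible. Final partition (4 blocks): {C} | {A} | {D} | {B}.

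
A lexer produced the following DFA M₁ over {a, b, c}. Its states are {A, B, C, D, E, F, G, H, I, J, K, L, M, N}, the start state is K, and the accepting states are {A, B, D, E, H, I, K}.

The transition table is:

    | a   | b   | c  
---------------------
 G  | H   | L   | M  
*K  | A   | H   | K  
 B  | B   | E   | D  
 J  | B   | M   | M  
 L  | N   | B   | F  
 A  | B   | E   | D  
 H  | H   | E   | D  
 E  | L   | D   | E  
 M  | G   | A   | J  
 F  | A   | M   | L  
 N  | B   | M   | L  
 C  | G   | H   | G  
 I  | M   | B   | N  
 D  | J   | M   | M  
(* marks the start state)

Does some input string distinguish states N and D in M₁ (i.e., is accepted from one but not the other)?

First remove the unreachable states {C,I}; 12 states remain.
Start with accepting vs non-accepting: {A,B,D,E,H,K} | {F,G,J,L,M,N}.
Refine {A,B,D,E,H,K} on symbol a: members go to different blocks, giving {A,B,H,K} and {D,E}.
On input b, block {A,B,H,K} splits into {A,B,H} and {K}.
Split {F,G,J,L,M,N} by δ(·,a) → {F,G,J,N} and {L,M}.
Split {D,E} by δ(·,a) → {D} and {E}.
No further refinement is possible. Final partition (6 blocks): {A,B,H} | {F,G,J,N} | {D} | {K} | {L,M} | {E}.
N and D end up in different blocks, so they are distinguishable. For instance, the string 'ε' is accepted from only D.

Yes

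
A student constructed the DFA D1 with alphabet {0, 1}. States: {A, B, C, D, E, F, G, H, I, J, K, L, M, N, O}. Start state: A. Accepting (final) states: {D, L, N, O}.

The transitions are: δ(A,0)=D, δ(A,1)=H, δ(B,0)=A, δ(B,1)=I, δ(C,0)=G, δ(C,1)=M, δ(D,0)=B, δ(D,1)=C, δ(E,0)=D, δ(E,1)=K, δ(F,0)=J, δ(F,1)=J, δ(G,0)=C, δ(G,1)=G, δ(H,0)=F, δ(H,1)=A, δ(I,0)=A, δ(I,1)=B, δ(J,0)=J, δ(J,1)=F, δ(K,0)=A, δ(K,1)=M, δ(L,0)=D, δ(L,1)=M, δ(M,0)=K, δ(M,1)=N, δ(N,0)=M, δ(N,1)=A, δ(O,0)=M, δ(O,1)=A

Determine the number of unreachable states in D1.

3

No path from A leads to E, L, O; the other 12 states are all reachable.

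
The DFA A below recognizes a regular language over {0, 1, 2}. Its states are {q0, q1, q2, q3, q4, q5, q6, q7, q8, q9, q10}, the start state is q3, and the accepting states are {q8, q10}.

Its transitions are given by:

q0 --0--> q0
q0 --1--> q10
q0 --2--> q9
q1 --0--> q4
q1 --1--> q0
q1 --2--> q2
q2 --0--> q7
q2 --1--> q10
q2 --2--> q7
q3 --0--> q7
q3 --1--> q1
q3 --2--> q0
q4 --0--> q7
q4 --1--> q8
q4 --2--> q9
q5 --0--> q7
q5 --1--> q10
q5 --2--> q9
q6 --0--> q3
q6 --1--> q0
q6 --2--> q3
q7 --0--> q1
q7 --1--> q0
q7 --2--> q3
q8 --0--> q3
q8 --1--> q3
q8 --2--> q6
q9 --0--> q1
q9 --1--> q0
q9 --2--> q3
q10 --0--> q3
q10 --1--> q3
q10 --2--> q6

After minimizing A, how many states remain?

Reachable states from the start: {q0,q1,q2,q3,q4,q6,q7,q8,q9,q10}. Unreachable: {q5} — drop them.
P0 = {q8,q10} | {q0,q1,q2,q3,q4,q6,q7,q9}.
Refine {q0,q1,q2,q3,q4,q6,q7,q9} on symbol 1: members go to different blocks, giving {q1,q3,q6,q7,q9} and {q0,q2,q4}.
Refine {q1,q3,q6,q7,q9} on symbol 0: members go to different blocks, giving {q3,q6,q7,q9} and {q1}.
Refine {q3,q6,q7,q9} on symbol 0: members go to different blocks, giving {q3,q6} and {q7,q9}.
Refine {q3,q6} on symbol 0: members go to different blocks, giving {q3} and {q6}.
On input 0, block {q0,q2,q4} splits into {q2,q4} and {q0}.
The partition is now stable with 7 blocks: {q8,q10} | {q3} | {q2,q4} | {q1} | {q7,q9} | {q6} | {q0}.

7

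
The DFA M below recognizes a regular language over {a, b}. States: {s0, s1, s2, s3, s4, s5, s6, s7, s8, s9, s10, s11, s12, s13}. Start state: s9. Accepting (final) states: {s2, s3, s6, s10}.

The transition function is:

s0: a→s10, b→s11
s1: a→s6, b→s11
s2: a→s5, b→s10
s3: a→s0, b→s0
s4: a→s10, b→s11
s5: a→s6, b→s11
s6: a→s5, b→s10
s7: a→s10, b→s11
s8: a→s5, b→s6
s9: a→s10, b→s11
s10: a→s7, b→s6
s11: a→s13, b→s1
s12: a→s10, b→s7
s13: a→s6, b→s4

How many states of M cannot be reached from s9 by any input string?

BFS from s9 reaches {s1, s4, s5, s6, s7, s9, s10, s11, s13}; the 5 state(s) s0, s2, s3, s8, s12 are never visited.

5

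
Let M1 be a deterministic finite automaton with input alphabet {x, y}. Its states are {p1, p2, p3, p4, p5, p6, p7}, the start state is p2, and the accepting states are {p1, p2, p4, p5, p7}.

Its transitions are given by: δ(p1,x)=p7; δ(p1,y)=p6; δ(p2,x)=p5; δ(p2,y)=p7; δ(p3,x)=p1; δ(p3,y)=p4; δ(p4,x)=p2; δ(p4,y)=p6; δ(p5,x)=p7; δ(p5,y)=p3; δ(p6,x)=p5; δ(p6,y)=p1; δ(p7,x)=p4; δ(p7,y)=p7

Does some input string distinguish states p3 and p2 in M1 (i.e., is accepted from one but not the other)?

Every state is reachable, so we keep all 7.
Start with accepting vs non-accepting: {p1,p2,p4,p5,p7} | {p3,p6}.
Refine {p1,p2,p4,p5,p7} on symbol y: members go to different blocks, giving {p1,p4,p5} and {p2,p7}.
Stable partition: {p1,p4,p5} | {p3,p6} | {p2,p7} — 3 equivalence classes.
p3 and p2 end up in different blocks, so they are distinguishable. For instance, the string 'ε' is accepted from only p2.

Yes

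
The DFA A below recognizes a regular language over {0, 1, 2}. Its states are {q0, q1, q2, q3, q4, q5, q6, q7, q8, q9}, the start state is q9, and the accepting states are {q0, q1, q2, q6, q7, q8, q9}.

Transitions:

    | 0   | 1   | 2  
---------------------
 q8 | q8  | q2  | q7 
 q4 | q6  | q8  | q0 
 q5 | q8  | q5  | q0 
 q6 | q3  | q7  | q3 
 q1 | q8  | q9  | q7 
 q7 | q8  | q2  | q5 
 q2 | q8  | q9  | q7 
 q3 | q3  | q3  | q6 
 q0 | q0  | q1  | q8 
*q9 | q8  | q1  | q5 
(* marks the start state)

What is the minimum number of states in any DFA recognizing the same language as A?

States {q3,q4,q6} cannot be reached from the start state, so discard them.
Start with accepting vs non-accepting: {q0,q1,q2,q7,q8,q9} | {q5}.
Split {q0,q1,q2,q7,q8,q9} by δ(·,2) → {q0,q1,q2,q8} and {q7,q9}.
Refine {q0,q1,q2,q8} on symbol 1: members go to different blocks, giving {q0,q8} and {q1,q2}.
Split {q0,q8} by δ(·,2) → {q0} and {q8}.
Stable partition: {q0} | {q5} | {q7,q9} | {q1,q2} | {q8} — 5 equivalence classes.

5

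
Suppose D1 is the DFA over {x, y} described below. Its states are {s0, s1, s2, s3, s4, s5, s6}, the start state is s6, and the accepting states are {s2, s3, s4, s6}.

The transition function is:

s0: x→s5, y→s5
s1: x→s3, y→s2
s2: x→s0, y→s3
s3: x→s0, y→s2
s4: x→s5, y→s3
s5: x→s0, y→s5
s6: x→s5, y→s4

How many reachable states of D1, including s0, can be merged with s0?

2

Reachable states from the start: {s0,s2,s3,s4,s5,s6}. Unreachable: {s1} — drop them.
Start with accepting vs non-accepting: {s2,s3,s4,s6} | {s0,s5}.
Stable partition: {s2,s3,s4,s6} | {s0,s5} — 2 equivalence classes.
The equivalence class containing s0 is {s0,s5}, of size 2.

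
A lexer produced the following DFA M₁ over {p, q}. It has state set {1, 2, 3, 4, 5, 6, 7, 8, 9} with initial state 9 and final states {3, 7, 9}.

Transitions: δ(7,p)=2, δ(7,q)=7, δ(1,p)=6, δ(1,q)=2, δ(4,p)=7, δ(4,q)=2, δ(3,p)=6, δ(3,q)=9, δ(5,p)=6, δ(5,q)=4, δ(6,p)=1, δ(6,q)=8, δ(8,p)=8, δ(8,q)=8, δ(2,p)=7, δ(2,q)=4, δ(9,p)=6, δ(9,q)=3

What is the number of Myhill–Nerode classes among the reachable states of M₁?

6

Reachable states from the start: {1,2,3,4,6,7,8,9}. Unreachable: {5} — drop them.
Initial partition by acceptance: {3,7,9} | {1,2,4,6,8}.
Split {1,2,4,6,8} by δ(·,p) → {1,6,8} and {2,4}.
Split {3,7,9} by δ(·,p) → {3,9} and {7}.
Split {1,6,8} by δ(·,q) → {6,8} and {1}.
On input p, block {6,8} splits into {6} and {8}.
Stable partition: {3,9} | {6} | {2,4} | {7} | {1} | {8} — 6 equivalence classes.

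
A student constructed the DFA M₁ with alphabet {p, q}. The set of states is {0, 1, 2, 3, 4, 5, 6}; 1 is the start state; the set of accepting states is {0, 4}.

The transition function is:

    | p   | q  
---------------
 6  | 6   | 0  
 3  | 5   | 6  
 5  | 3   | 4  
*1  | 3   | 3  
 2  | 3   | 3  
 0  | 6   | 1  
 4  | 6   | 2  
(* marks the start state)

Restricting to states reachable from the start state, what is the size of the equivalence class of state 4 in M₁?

2

P0 = {0,4} | {1,2,3,5,6}.
Refine {1,2,3,5,6} on symbol q: members go to different blocks, giving {1,2,3} and {5,6}.
Split {1,2,3} by δ(·,p) → {1,2} and {3}.
On input p, block {5,6} splits into {5} and {6}.
The partition is now stable with 5 blocks: {0,4} | {1,2} | {5} | {3} | {6}.
State 4 belongs to the block {0,4}, which has 2 states.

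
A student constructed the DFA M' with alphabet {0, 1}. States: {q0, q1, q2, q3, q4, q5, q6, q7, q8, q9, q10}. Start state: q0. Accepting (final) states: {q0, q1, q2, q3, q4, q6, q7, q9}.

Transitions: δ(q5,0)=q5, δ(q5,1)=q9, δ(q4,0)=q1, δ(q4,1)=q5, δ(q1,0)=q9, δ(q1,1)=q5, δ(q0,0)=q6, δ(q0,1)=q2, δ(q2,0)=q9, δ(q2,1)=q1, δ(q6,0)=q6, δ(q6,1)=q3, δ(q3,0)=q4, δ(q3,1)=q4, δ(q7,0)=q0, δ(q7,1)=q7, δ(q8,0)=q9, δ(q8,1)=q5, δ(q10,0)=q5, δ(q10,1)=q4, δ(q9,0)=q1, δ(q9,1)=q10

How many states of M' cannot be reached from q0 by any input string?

No path from q0 leads to q7, q8; the other 9 states are all reachable.

2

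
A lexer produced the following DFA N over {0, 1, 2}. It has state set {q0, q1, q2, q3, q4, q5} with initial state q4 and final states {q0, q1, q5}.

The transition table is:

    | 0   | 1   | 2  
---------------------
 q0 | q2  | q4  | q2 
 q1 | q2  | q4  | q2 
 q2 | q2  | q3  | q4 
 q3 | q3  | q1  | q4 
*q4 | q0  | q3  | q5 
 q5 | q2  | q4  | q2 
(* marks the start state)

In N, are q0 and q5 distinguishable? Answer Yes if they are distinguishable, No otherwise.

P0 = {q0,q1,q5} | {q2,q3,q4}.
Refine {q2,q3,q4} on symbol 0: members go to different blocks, giving {q2,q3} and {q4}.
On input 1, block {q2,q3} splits into {q2} and {q3}.
The partition is now stable with 4 blocks: {q0,q1,q5} | {q2} | {q4} | {q3}.
q0 and q5 lie in the same block of the stable partition, so they are equivalent — no string distinguishes them.

No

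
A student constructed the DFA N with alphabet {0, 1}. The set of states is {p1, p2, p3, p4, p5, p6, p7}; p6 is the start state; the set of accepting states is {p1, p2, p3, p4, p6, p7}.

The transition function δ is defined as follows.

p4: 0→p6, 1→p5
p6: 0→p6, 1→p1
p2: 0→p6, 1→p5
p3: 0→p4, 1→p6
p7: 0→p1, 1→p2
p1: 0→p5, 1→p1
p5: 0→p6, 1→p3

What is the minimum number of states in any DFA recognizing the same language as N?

States {p2,p7} cannot be reached from the start state, so discard them.
Initial partition by acceptance: {p1,p3,p4,p6} | {p5}.
Refine {p1,p3,p4,p6} on symbol 0: members go to different blocks, giving {p3,p4,p6} and {p1}.
Split {p3,p4,p6} by δ(·,1) → {p3} and {p4} and {p6}.
Stable partition: {p3} | {p5} | {p1} | {p4} | {p6} — 5 equivalence classes.

5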